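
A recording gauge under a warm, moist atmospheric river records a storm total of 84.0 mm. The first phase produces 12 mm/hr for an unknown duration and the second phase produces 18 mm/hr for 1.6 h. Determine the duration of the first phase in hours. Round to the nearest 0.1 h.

duration ≈ 4.6 h

Known phases: 18 × 1.6 = 28.8 mm.
Remaining depth = 84.0 − 28.8 = 55.2 mm.
Duration = 55.2 / 12 = 4.6 h.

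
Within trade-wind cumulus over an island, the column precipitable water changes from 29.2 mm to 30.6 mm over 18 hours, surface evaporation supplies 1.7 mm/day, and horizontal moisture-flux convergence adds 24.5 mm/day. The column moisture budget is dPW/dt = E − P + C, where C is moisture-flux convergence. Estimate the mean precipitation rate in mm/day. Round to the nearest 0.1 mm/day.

dPW/dt = (30.6 − 29.2) mm / (18/24 day) = +1.867 mm/day.
P = E + C − dPW/dt = 1.7 + (24.5) − (+1.867) = 24.3 mm/day.

P ≈ 24.3 mm/day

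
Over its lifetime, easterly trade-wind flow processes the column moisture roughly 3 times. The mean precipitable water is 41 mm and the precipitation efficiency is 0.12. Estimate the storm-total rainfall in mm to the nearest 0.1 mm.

rainfall ≈ 14.8 mm

Each cycle deposits ε × PW = 0.12 × 41 = 4.92 mm.
Over 3 cycles: 3 × 4.92 = 14.8 mm.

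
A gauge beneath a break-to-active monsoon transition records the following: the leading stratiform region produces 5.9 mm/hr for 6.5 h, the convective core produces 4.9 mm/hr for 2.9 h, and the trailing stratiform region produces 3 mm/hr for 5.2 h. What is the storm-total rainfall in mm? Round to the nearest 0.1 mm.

total ≈ 68.2 mm

Total = Σ Rᵢ Δtᵢ = 5.9 × 6.5 + 4.9 × 2.9 + 3 × 5.2
      = 38.35 + 14.21 + 15.6 = 68.2 mm.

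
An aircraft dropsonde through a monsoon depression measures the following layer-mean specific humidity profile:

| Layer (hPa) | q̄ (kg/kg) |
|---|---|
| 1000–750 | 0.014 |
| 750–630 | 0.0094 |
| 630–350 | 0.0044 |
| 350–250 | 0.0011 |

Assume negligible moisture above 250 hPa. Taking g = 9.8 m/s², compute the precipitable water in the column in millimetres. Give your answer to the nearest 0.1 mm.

PW ≈ 60.9 mm

Precipitable water is the column-integrated vapour mass per unit area: PW = (1/g) Σ q̄ Δp, with q in kg/kg and Δp in Pa (1 kg/m² of water = 1 mm).
Layer 1000–750 hPa: Δp = 250 hPa = 25000 Pa, q̄ = 0.014 kg/kg → 0.014 × 25000 / 9.8 = 35.71 mm
Layer 750–630 hPa: Δp = 120 hPa = 12000 Pa, q̄ = 0.0094 kg/kg → 0.0094 × 12000 / 9.8 = 11.51 mm
Layer 630–350 hPa: Δp = 280 hPa = 28000 Pa, q̄ = 0.0044 kg/kg → 0.0044 × 28000 / 9.8 = 12.57 mm
Layer 350–250 hPa: Δp = 100 hPa = 10000 Pa, q̄ = 0.0011 kg/kg → 0.0011 × 10000 / 9.8 = 1.12 mm
PW = 35.71 + 11.51 + 12.57 + 1.12 = 60.91 ≈ 60.9 mm.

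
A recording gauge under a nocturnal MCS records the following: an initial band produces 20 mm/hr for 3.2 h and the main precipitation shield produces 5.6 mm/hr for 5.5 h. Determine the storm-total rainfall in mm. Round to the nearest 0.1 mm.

Total = Σ Rᵢ Δtᵢ = 20 × 3.2 + 5.6 × 5.5
      = 64 + 30.8 = 94.8 mm.

total ≈ 94.8 mm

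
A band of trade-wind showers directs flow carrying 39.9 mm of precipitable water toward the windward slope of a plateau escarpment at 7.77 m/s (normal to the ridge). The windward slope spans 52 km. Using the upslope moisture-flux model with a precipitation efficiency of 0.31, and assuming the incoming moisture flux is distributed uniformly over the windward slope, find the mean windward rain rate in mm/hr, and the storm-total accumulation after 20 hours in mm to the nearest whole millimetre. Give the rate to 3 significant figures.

R ≈ 6.65 mm/hr; total ≈ 133 mm

Incoming column moisture flux per unit ridge length: F = V × PW = 7.77 × 39.9 = 310.023 mm·m/s.
Spread over the 52 km slope with efficiency ε = 0.31: R = ε·F/W = 0.31 × 310.023 / 52000 m = 1.848e-03 mm/s.
R = 1.848e-03 × 3600 = 6.65 mm/hr.
Over 20 h: total = 6.65 × 20 = 133 mm.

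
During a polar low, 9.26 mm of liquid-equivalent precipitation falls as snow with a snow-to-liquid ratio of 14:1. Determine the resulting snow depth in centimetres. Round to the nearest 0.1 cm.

snow depth ≈ 13.0 cm

Snow depth = liquid × ratio = 9.26 mm × 14 = 129.64 mm = 13.0 cm.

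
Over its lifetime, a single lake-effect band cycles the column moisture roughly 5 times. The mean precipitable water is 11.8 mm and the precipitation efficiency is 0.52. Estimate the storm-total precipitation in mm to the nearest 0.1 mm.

Each cycle deposits ε × PW = 0.52 × 11.8 = 6.136 mm.
Over 5 cycles: 5 × 6.136 = 30.7 mm.

precipitation ≈ 30.7 mm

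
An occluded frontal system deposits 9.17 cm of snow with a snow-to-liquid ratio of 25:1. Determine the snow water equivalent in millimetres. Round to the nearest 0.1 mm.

SWE ≈ 3.7 mm

SWE = snow depth / ratio = 9.17 cm / 25 = 0.367 cm = 3.7 mm.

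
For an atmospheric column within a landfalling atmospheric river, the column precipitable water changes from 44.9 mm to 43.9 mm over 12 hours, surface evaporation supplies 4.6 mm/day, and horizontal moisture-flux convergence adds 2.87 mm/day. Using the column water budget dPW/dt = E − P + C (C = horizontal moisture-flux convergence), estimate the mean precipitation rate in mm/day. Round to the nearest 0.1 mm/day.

dPW/dt = (43.9 − 44.9) mm / (12/24 day) = -2.000 mm/day.
P = E + C − dPW/dt = 4.6 + (2.87) − (-2.000) = 9.5 mm/day.

P ≈ 9.5 mm/day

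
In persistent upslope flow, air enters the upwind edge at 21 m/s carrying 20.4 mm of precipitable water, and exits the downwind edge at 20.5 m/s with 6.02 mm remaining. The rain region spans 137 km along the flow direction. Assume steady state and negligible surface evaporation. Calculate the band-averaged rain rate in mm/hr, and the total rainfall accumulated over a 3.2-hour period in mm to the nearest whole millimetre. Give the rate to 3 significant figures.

Column moisture flux per unit crosswind length is F = V × PW.
Inflow: F_in = 21 × 20.4 = 428.4 mm·m/s
Outflow: F_out = 20.5 × 6.02 = 123.41 mm·m/s
Steady-state rate R = (F_in − F_out)/L = (428.4 − 123.41) / 137000 m = 2.226e-03 mm/s.
R = 2.226e-03 × 3600 = 8.01 mm/hr.
Over 3.2 h: total = 8.01 × 3.2 = 25.632 ≈ 26 mm.

R ≈ 8.01 mm/hr; total ≈ 26 mm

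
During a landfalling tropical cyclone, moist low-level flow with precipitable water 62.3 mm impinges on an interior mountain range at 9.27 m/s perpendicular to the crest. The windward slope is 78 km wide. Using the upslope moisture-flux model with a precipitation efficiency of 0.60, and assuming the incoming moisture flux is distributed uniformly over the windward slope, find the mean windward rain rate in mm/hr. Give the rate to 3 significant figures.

R ≈ 16.0 mm/hr

Incoming column moisture flux per unit ridge length: F = V × PW = 9.27 × 62.3 = 577.521 mm·m/s.
Spread over the 78 km slope with efficiency ε = 0.60: R = ε·F/W = 0.60 × 577.521 / 78000 m = 4.442e-03 mm/s.
R = 4.442e-03 × 3600 = 16.0 mm/hr.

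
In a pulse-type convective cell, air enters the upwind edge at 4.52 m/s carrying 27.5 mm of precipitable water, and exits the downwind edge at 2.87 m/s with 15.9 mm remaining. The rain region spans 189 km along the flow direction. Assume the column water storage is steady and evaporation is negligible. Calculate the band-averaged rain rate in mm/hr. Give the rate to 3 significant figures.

Column moisture flux per unit crosswind length is F = V × PW.
Inflow: F_in = 4.52 × 27.5 = 124.3 mm·m/s
Outflow: F_out = 2.87 × 15.9 = 45.633 mm·m/s
Steady-state rate R = (F_in − F_out)/L = (124.3 − 45.633) / 189000 m = 4.162e-04 mm/s.
R = 4.162e-04 × 3600 = 1.50 mm/hr.

R ≈ 1.50 mm/hr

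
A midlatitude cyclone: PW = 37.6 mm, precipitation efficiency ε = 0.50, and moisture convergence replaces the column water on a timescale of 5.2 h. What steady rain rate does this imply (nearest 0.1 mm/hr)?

Each overturning extracts ε × PW = 0.50 × 37.6 = 18.8 mm.
Rate = ε·PW / τ = 18.8 / 5.2 h = 3.6 mm/hr.

R ≈ 3.6 mm/hr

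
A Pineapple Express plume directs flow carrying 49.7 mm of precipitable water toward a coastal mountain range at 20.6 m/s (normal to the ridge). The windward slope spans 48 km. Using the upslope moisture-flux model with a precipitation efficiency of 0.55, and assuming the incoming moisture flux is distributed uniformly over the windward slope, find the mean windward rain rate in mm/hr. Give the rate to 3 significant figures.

R ≈ 42.2 mm/hr

Incoming column moisture flux per unit ridge length: F = V × PW = 20.6 × 49.7 = 1023.82 mm·m/s.
Spread over the 48 km slope with efficiency ε = 0.55: R = ε·F/W = 0.55 × 1023.82 / 48000 m = 1.173e-02 mm/s.
R = 1.173e-02 × 3600 = 42.2 mm/hr.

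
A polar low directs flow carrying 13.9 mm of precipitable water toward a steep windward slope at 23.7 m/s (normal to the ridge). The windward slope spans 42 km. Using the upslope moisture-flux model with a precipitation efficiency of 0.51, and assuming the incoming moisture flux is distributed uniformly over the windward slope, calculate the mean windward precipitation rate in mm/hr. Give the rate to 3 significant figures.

Incoming column moisture flux per unit ridge length: F = V × PW = 23.7 × 13.9 = 329.43 mm·m/s.
Spread over the 42 km slope with efficiency ε = 0.51: R = ε·F/W = 0.51 × 329.43 / 42000 m = 4.000e-03 mm/s.
R = 4.000e-03 × 3600 = 14.4 mm/hr.

R ≈ 14.4 mm/hr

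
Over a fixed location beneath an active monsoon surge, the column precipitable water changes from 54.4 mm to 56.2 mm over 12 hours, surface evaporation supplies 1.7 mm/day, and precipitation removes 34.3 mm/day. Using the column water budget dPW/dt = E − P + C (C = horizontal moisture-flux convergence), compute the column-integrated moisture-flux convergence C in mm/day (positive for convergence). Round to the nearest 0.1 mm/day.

C ≈ 36.2 mm/day

dPW/dt = (56.2 − 54.4) mm / (12/24 day) = +3.600 mm/day.
C = dPW/dt − E + P = (+3.600) − 1.7 + 34.3 = 36.2 mm/day.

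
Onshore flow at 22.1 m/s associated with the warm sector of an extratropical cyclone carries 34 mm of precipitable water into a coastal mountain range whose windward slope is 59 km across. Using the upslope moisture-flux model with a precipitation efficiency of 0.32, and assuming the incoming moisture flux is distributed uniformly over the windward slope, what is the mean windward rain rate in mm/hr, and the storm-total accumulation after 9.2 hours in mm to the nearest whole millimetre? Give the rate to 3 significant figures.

R ≈ 14.7 mm/hr; total ≈ 135 mm

Incoming column moisture flux per unit ridge length: F = V × PW = 22.1 × 34 = 751.4 mm·m/s.
Spread over the 59 km slope with efficiency ε = 0.32: R = ε·F/W = 0.32 × 751.4 / 59000 m = 4.075e-03 mm/s.
R = 4.075e-03 × 3600 = 14.7 mm/hr.
Over 9.2 h: total = 14.7 × 9.2 = 135.24 ≈ 135 mm.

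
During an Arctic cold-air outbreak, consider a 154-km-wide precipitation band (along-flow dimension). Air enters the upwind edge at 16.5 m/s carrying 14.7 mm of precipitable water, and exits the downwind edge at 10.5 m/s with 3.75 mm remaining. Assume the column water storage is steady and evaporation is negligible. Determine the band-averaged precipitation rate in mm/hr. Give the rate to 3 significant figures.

R ≈ 4.75 mm/hr

Column moisture flux per unit crosswind length is F = V × PW.
Inflow: F_in = 16.5 × 14.7 = 242.55 mm·m/s
Outflow: F_out = 10.5 × 3.75 = 39.375 mm·m/s
Steady-state rate R = (F_in − F_out)/L = (242.55 − 39.375) / 154000 m = 1.319e-03 mm/s.
R = 1.319e-03 × 3600 = 4.75 mm/hr.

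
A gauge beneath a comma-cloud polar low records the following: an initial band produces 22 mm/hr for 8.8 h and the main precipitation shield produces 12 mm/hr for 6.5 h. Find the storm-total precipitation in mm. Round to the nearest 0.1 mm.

total ≈ 271.6 mm

Total = Σ Rᵢ Δtᵢ = 22 × 8.8 + 12 × 6.5
      = 193.6 + 78 = 271.6 mm.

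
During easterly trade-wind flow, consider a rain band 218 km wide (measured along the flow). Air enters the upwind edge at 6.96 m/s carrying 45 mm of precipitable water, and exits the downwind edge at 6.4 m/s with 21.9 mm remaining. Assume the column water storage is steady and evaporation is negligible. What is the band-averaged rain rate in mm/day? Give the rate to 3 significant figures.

R ≈ 68.6 mm/day

Column moisture flux per unit crosswind length is F = V × PW.
Inflow: F_in = 6.96 × 45 = 313.2 mm·m/s
Outflow: F_out = 6.4 × 21.9 = 140.16 mm·m/s
Steady-state rate R = (F_in − F_out)/L = (313.2 − 140.16) / 218000 m = 7.938e-04 mm/s.
R = 7.938e-04 × 3600 × 24 = 68.6 mm/day.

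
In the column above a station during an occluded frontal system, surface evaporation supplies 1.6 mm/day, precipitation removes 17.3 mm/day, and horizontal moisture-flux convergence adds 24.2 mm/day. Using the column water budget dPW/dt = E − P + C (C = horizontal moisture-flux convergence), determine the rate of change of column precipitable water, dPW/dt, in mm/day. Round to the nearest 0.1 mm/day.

dPW/dt = E − P + C = 1.6 − 17.3 + (24.2) = 8.5 mm/day.

dPW/dt ≈ 8.5 mm/day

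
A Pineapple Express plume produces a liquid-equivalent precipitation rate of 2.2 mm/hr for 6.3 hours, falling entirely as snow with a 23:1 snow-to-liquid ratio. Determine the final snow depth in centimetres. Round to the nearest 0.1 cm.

Liquid-equivalent depth = 2.2 × 6.3 = 13.86 mm.
Snow depth = 13.86 mm × 23 = 318.78 mm = 31.9 cm.

snow depth ≈ 31.9 cm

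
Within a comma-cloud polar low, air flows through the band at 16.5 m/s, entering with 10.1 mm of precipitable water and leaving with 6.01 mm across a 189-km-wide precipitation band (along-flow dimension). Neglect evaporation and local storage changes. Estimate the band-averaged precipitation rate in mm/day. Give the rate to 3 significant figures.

Column moisture flux per unit crosswind length is F = V × PW.
Inflow: F_in = 16.5 × 10.1 = 166.65 mm·m/s
Outflow: F_out = 16.5 × 6.01 = 99.165 mm·m/s
Steady-state rate R = (F_in − F_out)/L = (166.65 − 99.165) / 189000 m = 3.571e-04 mm/s.
R = 3.571e-04 × 3600 × 24 = 30.9 mm/day.

R ≈ 30.9 mm/day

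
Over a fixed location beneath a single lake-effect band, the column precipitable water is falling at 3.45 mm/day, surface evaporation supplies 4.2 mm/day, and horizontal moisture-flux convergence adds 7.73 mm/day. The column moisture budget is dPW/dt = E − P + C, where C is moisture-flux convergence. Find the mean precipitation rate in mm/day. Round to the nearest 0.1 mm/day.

P ≈ 15.4 mm/day

dPW/dt = -3.45 mm/day.
P = E + C − dPW/dt = 4.2 + (7.73) − (-3.45) = 15.4 mm/day.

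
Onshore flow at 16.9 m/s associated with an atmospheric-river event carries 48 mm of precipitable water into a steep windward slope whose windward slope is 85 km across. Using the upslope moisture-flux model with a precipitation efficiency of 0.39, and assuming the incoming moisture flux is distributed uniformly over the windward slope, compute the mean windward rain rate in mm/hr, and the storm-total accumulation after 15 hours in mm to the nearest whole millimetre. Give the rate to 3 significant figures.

R ≈ 13.4 mm/hr; total ≈ 201 mm

Incoming column moisture flux per unit ridge length: F = V × PW = 16.9 × 48 = 811.2 mm·m/s.
Spread over the 85 km slope with efficiency ε = 0.39: R = ε·F/W = 0.39 × 811.2 / 85000 m = 3.722e-03 mm/s.
R = 3.722e-03 × 3600 = 13.4 mm/hr.
Over 15 h: total = 13.4 × 15 = 201 mm.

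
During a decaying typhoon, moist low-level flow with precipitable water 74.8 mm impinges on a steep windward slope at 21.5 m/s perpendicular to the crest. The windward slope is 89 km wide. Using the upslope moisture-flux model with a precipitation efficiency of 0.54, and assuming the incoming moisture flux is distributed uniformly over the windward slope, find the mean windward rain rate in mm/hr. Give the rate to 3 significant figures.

R ≈ 35.1 mm/hr

Incoming column moisture flux per unit ridge length: F = V × PW = 21.5 × 74.8 = 1608.2 mm·m/s.
Spread over the 89 km slope with efficiency ε = 0.54: R = ε·F/W = 0.54 × 1608.2 / 89000 m = 9.758e-03 mm/s.
R = 9.758e-03 × 3600 = 35.1 mm/hr.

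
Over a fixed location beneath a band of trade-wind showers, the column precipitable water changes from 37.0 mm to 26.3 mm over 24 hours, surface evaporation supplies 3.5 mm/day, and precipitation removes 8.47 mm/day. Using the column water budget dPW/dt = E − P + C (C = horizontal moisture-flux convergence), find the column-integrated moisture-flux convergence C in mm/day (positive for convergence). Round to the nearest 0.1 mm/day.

C ≈ -5.7 mm/day

dPW/dt = (26.3 − 37.0) mm / (24/24 day) = -10.700 mm/day.
C = dPW/dt − E + P = (-10.700) − 3.5 + 8.47 = -5.7 mm/day.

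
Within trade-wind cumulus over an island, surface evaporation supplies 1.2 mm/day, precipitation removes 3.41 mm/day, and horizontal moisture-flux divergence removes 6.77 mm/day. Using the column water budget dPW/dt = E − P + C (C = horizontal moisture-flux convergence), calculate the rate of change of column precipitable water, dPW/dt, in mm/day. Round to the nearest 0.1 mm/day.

dPW/dt ≈ -9.0 mm/day

dPW/dt = E − P + C = 1.2 − 3.41 + (-6.77) = -9.0 mm/day.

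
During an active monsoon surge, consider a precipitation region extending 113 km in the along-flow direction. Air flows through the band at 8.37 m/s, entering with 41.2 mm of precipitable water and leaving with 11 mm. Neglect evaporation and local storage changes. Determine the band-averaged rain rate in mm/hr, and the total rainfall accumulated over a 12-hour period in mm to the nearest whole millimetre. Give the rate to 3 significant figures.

R ≈ 8.05 mm/hr; total ≈ 97 mm

Column moisture flux per unit crosswind length is F = V × PW.
Inflow: F_in = 8.37 × 41.2 = 344.844 mm·m/s
Outflow: F_out = 8.37 × 11 = 92.07 mm·m/s
Steady-state rate R = (F_in − F_out)/L = (344.844 − 92.07) / 113000 m = 2.237e-03 mm/s.
R = 2.237e-03 × 3600 = 8.05 mm/hr.
Over 12 h: total = 8.05 × 12 = 96.6 ≈ 97 mm.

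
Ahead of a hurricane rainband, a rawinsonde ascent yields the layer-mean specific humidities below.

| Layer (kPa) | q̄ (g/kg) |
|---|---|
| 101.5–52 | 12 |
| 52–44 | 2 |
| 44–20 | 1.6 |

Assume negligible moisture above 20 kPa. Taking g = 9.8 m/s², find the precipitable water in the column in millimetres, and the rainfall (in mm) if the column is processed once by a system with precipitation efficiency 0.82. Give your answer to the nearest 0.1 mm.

Precipitable water is the column-integrated vapour mass per unit area: PW = (1/g) Σ q̄ Δp, with q in kg/kg and Δp in Pa (1 kg/m² of water = 1 mm).
Layer 101.5–52 kPa: Δp = 495 hPa = 49500 Pa, q̄ = 0.012 kg/kg → 0.012 × 49500 / 9.8 = 60.61 mm
Layer 52–44 kPa: Δp = 80 hPa = 8000 Pa, q̄ = 0.002 kg/kg → 0.002 × 8000 / 9.8 = 1.63 mm
Layer 44–20 kPa: Δp = 240 hPa = 24000 Pa, q̄ = 0.0016 kg/kg → 0.0016 × 24000 / 9.8 = 3.92 mm
PW = 60.61 + 1.63 + 3.92 = 66.16 ≈ 66.2 mm.
Rainfall = ε × PW = 0.82 × 66.2 = 54.3 mm.

PW ≈ 66.2 mm; rainfall ≈ 54.3 mm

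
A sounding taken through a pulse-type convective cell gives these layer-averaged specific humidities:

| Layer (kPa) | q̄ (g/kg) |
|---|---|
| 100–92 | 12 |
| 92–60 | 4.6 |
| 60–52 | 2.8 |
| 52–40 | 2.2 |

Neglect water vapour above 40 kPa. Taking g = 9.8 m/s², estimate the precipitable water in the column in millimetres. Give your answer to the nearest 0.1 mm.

Precipitable water is the column-integrated vapour mass per unit area: PW = (1/g) Σ q̄ Δp, with q in kg/kg and Δp in Pa (1 kg/m² of water = 1 mm).
Layer 100–92 kPa: Δp = 80 hPa = 8000 Pa, q̄ = 0.012 kg/kg → 0.012 × 8000 / 9.8 = 9.80 mm
Layer 92–60 kPa: Δp = 320 hPa = 32000 Pa, q̄ = 0.0046 kg/kg → 0.0046 × 32000 / 9.8 = 15.02 mm
Layer 60–52 kPa: Δp = 80 hPa = 8000 Pa, q̄ = 0.0028 kg/kg → 0.0028 × 8000 / 9.8 = 2.29 mm
Layer 52–40 kPa: Δp = 120 hPa = 12000 Pa, q̄ = 0.0022 kg/kg → 0.0022 × 12000 / 9.8 = 2.69 mm
PW = 9.80 + 15.02 + 2.29 + 2.69 = 29.80 ≈ 29.8 mm.

PW ≈ 29.8 mm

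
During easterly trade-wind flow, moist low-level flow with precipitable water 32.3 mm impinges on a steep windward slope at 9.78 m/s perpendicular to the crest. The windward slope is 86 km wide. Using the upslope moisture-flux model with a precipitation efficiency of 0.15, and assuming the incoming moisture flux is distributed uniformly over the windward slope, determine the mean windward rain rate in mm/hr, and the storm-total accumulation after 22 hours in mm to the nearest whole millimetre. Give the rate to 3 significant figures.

Incoming column moisture flux per unit ridge length: F = V × PW = 9.78 × 32.3 = 315.894 mm·m/s.
Spread over the 86 km slope with efficiency ε = 0.15: R = ε·F/W = 0.15 × 315.894 / 86000 m = 5.510e-04 mm/s.
R = 5.510e-04 × 3600 = 1.98 mm/hr.
Over 22 h: total = 1.98 × 22 = 43.56 ≈ 44 mm.

R ≈ 1.98 mm/hr; total ≈ 44 mm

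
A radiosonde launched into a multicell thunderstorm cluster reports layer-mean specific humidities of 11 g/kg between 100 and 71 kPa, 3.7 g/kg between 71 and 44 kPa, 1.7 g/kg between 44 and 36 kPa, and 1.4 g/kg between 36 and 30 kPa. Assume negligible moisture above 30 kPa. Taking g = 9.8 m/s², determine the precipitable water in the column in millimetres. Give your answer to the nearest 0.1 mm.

Precipitable water is the column-integrated vapour mass per unit area: PW = (1/g) Σ q̄ Δp, with q in kg/kg and Δp in Pa (1 kg/m² of water = 1 mm).
Layer 100–71 kPa: Δp = 290 hPa = 29000 Pa, q̄ = 0.011 kg/kg → 0.011 × 29000 / 9.8 = 32.55 mm
Layer 71–44 kPa: Δp = 270 hPa = 27000 Pa, q̄ = 0.0037 kg/kg → 0.0037 × 27000 / 9.8 = 10.19 mm
Layer 44–36 kPa: Δp = 80 hPa = 8000 Pa, q̄ = 0.0017 kg/kg → 0.0017 × 8000 / 9.8 = 1.39 mm
Layer 36–30 kPa: Δp = 60 hPa = 6000 Pa, q̄ = 0.0014 kg/kg → 0.0014 × 6000 / 9.8 = 0.86 mm
PW = 32.55 + 10.19 + 1.39 + 0.86 = 44.99 ≈ 45.0 mm.

PW ≈ 45.0 mm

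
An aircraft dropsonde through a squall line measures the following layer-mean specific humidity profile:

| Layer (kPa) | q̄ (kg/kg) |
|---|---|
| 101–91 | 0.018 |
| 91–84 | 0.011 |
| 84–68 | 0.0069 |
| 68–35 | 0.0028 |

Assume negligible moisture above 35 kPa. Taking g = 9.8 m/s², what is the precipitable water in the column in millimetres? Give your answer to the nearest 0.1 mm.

PW ≈ 46.9 mm

Precipitable water is the column-integrated vapour mass per unit area: PW = (1/g) Σ q̄ Δp, with q in kg/kg and Δp in Pa (1 kg/m² of water = 1 mm).
Layer 101–91 kPa: Δp = 100 hPa = 10000 Pa, q̄ = 0.018 kg/kg → 0.018 × 10000 / 9.8 = 18.37 mm
Layer 91–84 kPa: Δp = 70 hPa = 7000 Pa, q̄ = 0.011 kg/kg → 0.011 × 7000 / 9.8 = 7.86 mm
Layer 84–68 kPa: Δp = 160 hPa = 16000 Pa, q̄ = 0.0069 kg/kg → 0.0069 × 16000 / 9.8 = 11.27 mm
Layer 68–35 kPa: Δp = 330 hPa = 33000 Pa, q̄ = 0.0028 kg/kg → 0.0028 × 33000 / 9.8 = 9.43 mm
PW = 18.37 + 7.86 + 11.27 + 9.43 = 46.93 ≈ 46.9 mm.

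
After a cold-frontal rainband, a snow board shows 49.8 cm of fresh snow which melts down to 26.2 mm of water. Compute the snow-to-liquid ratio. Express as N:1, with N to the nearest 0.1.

ratio ≈ 19.0

Ratio = snow depth / SWE = 498 mm / 26.2 mm = 19.0, i.e. 19.0:1.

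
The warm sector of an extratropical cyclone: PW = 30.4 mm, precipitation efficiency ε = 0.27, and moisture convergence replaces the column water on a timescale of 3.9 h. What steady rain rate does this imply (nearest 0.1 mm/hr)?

Each overturning extracts ε × PW = 0.27 × 30.4 = 8.208 mm.
Rate = ε·PW / τ = 8.208 / 3.9 h = 2.1 mm/hr.

R ≈ 2.1 mm/hr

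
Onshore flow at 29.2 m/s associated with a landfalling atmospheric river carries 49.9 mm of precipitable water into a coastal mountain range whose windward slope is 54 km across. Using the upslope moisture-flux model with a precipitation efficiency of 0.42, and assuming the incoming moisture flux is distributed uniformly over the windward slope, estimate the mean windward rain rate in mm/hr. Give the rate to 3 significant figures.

Incoming column moisture flux per unit ridge length: F = V × PW = 29.2 × 49.9 = 1457.08 mm·m/s.
Spread over the 54 km slope with efficiency ε = 0.42: R = ε·F/W = 0.42 × 1457.08 / 54000 m = 1.133e-02 mm/s.
R = 1.133e-02 × 3600 = 40.8 mm/hr.

R ≈ 40.8 mm/hr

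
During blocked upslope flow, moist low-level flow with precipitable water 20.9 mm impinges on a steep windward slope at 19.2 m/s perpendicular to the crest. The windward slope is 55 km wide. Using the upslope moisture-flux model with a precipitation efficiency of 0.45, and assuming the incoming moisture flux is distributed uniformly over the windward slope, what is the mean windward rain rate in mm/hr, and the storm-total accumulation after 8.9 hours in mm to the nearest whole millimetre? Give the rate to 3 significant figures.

Incoming column moisture flux per unit ridge length: F = V × PW = 19.2 × 20.9 = 401.28 mm·m/s.
Spread over the 55 km slope with efficiency ε = 0.45: R = ε·F/W = 0.45 × 401.28 / 55000 m = 3.283e-03 mm/s.
R = 3.283e-03 × 3600 = 11.8 mm/hr.
Over 8.9 h: total = 11.8 × 8.9 = 105.02 ≈ 105 mm.

R ≈ 11.8 mm/hr; total ≈ 105 mm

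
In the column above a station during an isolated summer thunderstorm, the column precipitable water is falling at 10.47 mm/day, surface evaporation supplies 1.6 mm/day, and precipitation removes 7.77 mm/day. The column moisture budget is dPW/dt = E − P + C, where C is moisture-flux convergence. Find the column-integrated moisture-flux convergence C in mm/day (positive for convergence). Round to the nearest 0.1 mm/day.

dPW/dt = -10.47 mm/day.
C = dPW/dt − E + P = (-10.47) − 1.6 + 7.77 = -4.3 mm/day.

C ≈ -4.3 mm/day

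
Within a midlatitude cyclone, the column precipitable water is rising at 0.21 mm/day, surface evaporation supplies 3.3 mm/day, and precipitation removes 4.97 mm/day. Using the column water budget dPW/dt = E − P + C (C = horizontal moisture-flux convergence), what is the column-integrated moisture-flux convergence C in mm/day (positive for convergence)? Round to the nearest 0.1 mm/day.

C ≈ 1.9 mm/day

dPW/dt = +0.21 mm/day.
C = dPW/dt − E + P = (+0.21) − 3.3 + 4.97 = 1.9 mm/day.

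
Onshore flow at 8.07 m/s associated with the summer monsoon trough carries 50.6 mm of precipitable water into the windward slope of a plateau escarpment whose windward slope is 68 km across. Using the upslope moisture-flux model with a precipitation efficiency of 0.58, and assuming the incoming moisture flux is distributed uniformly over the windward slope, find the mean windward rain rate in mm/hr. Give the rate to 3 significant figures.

Incoming column moisture flux per unit ridge length: F = V × PW = 8.07 × 50.6 = 408.342 mm·m/s.
Spread over the 68 km slope with efficiency ε = 0.58: R = ε·F/W = 0.58 × 408.342 / 68000 m = 3.483e-03 mm/s.
R = 3.483e-03 × 3600 = 12.5 mm/hr.

R ≈ 12.5 mm/hr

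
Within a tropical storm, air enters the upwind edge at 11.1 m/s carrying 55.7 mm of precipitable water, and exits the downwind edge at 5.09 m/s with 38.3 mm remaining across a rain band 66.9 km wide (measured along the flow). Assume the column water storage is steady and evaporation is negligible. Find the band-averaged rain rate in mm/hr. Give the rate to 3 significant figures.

Column moisture flux per unit crosswind length is F = V × PW.
Inflow: F_in = 11.1 × 55.7 = 618.27 mm·m/s
Outflow: F_out = 5.09 × 38.3 = 194.947 mm·m/s
Steady-state rate R = (F_in − F_out)/L = (618.27 − 194.947) / 66900 m = 6.328e-03 mm/s.
R = 6.328e-03 × 3600 = 22.8 mm/hr.

R ≈ 22.8 mm/hr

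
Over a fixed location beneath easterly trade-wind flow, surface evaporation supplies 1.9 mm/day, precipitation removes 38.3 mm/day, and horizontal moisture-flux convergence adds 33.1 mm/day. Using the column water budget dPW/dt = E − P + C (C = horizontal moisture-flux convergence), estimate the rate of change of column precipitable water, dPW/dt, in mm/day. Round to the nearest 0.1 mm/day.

dPW/dt = E − P + C = 1.9 − 38.3 + (33.1) = -3.3 mm/day.

dPW/dt ≈ -3.3 mm/day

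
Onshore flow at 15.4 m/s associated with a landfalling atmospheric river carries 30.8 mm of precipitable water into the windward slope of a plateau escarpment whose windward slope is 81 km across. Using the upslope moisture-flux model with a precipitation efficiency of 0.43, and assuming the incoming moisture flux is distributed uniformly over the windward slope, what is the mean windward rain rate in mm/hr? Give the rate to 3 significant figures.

R ≈ 9.06 mm/hr

Incoming column moisture flux per unit ridge length: F = V × PW = 15.4 × 30.8 = 474.32 mm·m/s.
Spread over the 81 km slope with efficiency ε = 0.43: R = ε·F/W = 0.43 × 474.32 / 81000 m = 2.518e-03 mm/s.
R = 2.518e-03 × 3600 = 9.06 mm/hr.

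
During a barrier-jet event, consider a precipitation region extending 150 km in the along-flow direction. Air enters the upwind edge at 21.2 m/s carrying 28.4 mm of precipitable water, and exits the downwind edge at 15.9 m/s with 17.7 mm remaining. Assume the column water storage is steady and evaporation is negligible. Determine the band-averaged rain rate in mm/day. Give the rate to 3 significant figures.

Column moisture flux per unit crosswind length is F = V × PW.
Inflow: F_in = 21.2 × 28.4 = 602.08 mm·m/s
Outflow: F_out = 15.9 × 17.7 = 281.43 mm·m/s
Steady-state rate R = (F_in − F_out)/L = (602.08 − 281.43) / 150000 m = 2.138e-03 mm/s.
R = 2.138e-03 × 3600 × 24 = 185 mm/day.

R ≈ 185 mm/day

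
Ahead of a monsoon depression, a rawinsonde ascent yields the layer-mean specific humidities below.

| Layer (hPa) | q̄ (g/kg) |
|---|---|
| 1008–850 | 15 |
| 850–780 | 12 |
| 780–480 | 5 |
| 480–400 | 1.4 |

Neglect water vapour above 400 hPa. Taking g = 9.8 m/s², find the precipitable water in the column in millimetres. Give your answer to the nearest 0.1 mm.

PW ≈ 49.2 mm

Precipitable water is the column-integrated vapour mass per unit area: PW = (1/g) Σ q̄ Δp, with q in kg/kg and Δp in Pa (1 kg/m² of water = 1 mm).
Layer 1008–850 hPa: Δp = 158 hPa = 15800 Pa, q̄ = 0.015 kg/kg → 0.015 × 15800 / 9.8 = 24.18 mm
Layer 850–780 hPa: Δp = 70 hPa = 7000 Pa, q̄ = 0.012 kg/kg → 0.012 × 7000 / 9.8 = 8.57 mm
Layer 780–480 hPa: Δp = 300 hPa = 30000 Pa, q̄ = 0.005 kg/kg → 0.005 × 30000 / 9.8 = 15.31 mm
Layer 480–400 hPa: Δp = 80 hPa = 8000 Pa, q̄ = 0.0014 kg/kg → 0.0014 × 8000 / 9.8 = 1.14 mm
PW = 24.18 + 8.57 + 15.31 + 1.14 = 49.20 ≈ 49.2 mm.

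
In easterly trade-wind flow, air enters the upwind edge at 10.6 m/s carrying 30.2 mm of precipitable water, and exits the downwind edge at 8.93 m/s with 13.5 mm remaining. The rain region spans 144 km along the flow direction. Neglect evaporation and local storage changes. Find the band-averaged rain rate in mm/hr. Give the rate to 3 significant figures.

R ≈ 4.99 mm/hr

Column moisture flux per unit crosswind length is F = V × PW.
Inflow: F_in = 10.6 × 30.2 = 320.12 mm·m/s
Outflow: F_out = 8.93 × 13.5 = 120.555 mm·m/s
Steady-state rate R = (F_in − F_out)/L = (320.12 − 120.555) / 144000 m = 1.386e-03 mm/s.
R = 1.386e-03 × 3600 = 4.99 mm/hr.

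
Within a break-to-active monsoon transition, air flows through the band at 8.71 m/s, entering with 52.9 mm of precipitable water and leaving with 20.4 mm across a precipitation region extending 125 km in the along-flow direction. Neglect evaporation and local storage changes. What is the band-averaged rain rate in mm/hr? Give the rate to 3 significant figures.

R ≈ 8.15 mm/hr

Column moisture flux per unit crosswind length is F = V × PW.
Inflow: F_in = 8.71 × 52.9 = 460.759 mm·m/s
Outflow: F_out = 8.71 × 20.4 = 177.684 mm·m/s
Steady-state rate R = (F_in − F_out)/L = (460.759 − 177.684) / 125000 m = 2.265e-03 mm/s.
R = 2.265e-03 × 3600 = 8.15 mm/hr.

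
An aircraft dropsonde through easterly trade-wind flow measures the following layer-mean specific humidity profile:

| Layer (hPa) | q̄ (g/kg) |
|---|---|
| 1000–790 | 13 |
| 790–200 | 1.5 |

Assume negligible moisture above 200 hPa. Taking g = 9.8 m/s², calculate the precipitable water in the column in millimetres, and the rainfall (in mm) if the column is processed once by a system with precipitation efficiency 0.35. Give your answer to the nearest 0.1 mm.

Precipitable water is the column-integrated vapour mass per unit area: PW = (1/g) Σ q̄ Δp, with q in kg/kg and Δp in Pa (1 kg/m² of water = 1 mm).
Layer 1000–790 hPa: Δp = 210 hPa = 21000 Pa, q̄ = 0.013 kg/kg → 0.013 × 21000 / 9.8 = 27.86 mm
Layer 790–200 hPa: Δp = 590 hPa = 59000 Pa, q̄ = 0.0015 kg/kg → 0.0015 × 59000 / 9.8 = 9.03 mm
PW = 27.86 + 9.03 = 36.89 ≈ 36.9 mm.
Rainfall = ε × PW = 0.35 × 36.9 = 12.9 mm.

PW ≈ 36.9 mm; rainfall ≈ 12.9 mm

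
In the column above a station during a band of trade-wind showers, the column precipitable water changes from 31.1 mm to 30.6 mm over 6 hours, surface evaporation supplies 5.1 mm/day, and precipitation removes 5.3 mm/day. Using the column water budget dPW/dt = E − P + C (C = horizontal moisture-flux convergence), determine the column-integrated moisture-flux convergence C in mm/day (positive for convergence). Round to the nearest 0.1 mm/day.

C ≈ -1.8 mm/day

dPW/dt = (30.6 − 31.1) mm / (6/24 day) = -2.000 mm/day.
C = dPW/dt − E + P = (-2.000) − 5.1 + 5.3 = -1.8 mm/day.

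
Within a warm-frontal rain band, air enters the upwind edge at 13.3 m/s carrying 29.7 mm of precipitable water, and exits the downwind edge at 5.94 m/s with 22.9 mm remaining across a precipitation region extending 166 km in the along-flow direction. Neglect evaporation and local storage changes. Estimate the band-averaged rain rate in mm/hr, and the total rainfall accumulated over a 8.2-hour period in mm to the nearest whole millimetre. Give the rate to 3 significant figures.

R ≈ 5.62 mm/hr; total ≈ 46 mm

Column moisture flux per unit crosswind length is F = V × PW.
Inflow: F_in = 13.3 × 29.7 = 395.01 mm·m/s
Outflow: F_out = 5.94 × 22.9 = 136.026 mm·m/s
Steady-state rate R = (F_in − F_out)/L = (395.01 − 136.026) / 166000 m = 1.560e-03 mm/s.
R = 1.560e-03 × 3600 = 5.62 mm/hr.
Over 8.2 h: total = 5.62 × 8.2 = 46.084 ≈ 46 mm.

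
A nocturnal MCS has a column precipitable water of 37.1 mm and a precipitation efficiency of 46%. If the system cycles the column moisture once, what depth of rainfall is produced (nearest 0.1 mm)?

rainfall ≈ 17.1 mm

Rainfall = ε × PW = 0.46 × 37.1 = 17.1 mm.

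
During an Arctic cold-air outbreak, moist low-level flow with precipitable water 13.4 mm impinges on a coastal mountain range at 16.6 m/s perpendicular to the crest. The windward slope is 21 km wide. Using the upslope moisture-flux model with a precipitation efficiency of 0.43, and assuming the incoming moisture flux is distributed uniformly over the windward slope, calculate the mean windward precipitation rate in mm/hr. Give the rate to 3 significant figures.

Incoming column moisture flux per unit ridge length: F = V × PW = 16.6 × 13.4 = 222.44 mm·m/s.
Spread over the 21 km slope with efficiency ε = 0.43: R = ε·F/W = 0.43 × 222.44 / 21000 m = 4.555e-03 mm/s.
R = 4.555e-03 × 3600 = 16.4 mm/hr.

R ≈ 16.4 mm/hr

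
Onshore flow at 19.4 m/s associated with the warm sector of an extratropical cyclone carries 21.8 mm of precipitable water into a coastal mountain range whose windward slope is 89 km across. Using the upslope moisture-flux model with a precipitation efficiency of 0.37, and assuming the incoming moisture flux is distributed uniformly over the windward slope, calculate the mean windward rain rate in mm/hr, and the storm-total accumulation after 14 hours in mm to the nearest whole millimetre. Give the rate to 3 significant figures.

Incoming column moisture flux per unit ridge length: F = V × PW = 19.4 × 21.8 = 422.92 mm·m/s.
Spread over the 89 km slope with efficiency ε = 0.37: R = ε·F/W = 0.37 × 422.92 / 89000 m = 1.758e-03 mm/s.
R = 1.758e-03 × 3600 = 6.33 mm/hr.
Over 14 h: total = 6.33 × 14 = 88.62 ≈ 89 mm.

R ≈ 6.33 mm/hr; total ≈ 89 mm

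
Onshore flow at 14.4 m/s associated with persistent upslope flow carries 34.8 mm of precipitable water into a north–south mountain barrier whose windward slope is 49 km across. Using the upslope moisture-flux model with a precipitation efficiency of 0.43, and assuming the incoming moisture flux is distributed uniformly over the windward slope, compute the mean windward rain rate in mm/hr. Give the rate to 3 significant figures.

R ≈ 15.8 mm/hr

Incoming column moisture flux per unit ridge length: F = V × PW = 14.4 × 34.8 = 501.12 mm·m/s.
Spread over the 49 km slope with efficiency ε = 0.43: R = ε·F/W = 0.43 × 501.12 / 49000 m = 4.398e-03 mm/s.
R = 4.398e-03 × 3600 = 15.8 mm/hr.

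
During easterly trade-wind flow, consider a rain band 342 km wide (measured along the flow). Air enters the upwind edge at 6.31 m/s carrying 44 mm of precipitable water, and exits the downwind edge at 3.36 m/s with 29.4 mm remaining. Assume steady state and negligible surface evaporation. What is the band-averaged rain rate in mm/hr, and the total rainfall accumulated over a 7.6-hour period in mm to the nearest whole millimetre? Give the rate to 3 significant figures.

Column moisture flux per unit crosswind length is F = V × PW.
Inflow: F_in = 6.31 × 44 = 277.64 mm·m/s
Outflow: F_out = 3.36 × 29.4 = 98.784 mm·m/s
Steady-state rate R = (F_in − F_out)/L = (277.64 − 98.784) / 342000 m = 5.230e-04 mm/s.
R = 5.230e-04 × 3600 = 1.88 mm/hr.
Over 7.6 h: total = 1.88 × 7.6 = 14.288 ≈ 14 mm.

R ≈ 1.88 mm/hr; total ≈ 14 mm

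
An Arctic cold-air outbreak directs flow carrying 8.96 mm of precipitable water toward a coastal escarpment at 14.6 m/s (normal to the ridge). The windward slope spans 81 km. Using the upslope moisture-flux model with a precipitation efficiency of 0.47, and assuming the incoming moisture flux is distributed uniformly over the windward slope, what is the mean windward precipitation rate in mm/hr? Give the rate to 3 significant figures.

Incoming column moisture flux per unit ridge length: F = V × PW = 14.6 × 8.96 = 130.816 mm·m/s.
Spread over the 81 km slope with efficiency ε = 0.47: R = ε·F/W = 0.47 × 130.816 / 81000 m = 7.591e-04 mm/s.
R = 7.591e-04 × 3600 = 2.73 mm/hr.

R ≈ 2.73 mm/hr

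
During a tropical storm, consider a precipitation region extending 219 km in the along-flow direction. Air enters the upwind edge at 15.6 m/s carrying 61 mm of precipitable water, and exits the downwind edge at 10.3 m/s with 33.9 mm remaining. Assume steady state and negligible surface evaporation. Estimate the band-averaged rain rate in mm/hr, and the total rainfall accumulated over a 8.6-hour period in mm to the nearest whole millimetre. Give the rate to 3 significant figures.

R ≈ 9.90 mm/hr; total ≈ 85 mm

Column moisture flux per unit crosswind length is F = V × PW.
Inflow: F_in = 15.6 × 61 = 951.6 mm·m/s
Outflow: F_out = 10.3 × 33.9 = 349.17 mm·m/s
Steady-state rate R = (F_in − F_out)/L = (951.6 − 349.17) / 219000 m = 2.751e-03 mm/s.
R = 2.751e-03 × 3600 = 9.90 mm/hr.
Over 8.6 h: total = 9.90 × 8.6 = 85.14 ≈ 85 mm.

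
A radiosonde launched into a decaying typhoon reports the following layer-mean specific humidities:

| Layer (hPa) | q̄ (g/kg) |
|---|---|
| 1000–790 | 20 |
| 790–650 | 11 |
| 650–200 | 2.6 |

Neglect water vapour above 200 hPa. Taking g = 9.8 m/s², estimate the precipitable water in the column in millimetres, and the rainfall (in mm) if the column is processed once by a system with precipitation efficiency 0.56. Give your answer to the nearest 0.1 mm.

Precipitable water is the column-integrated vapour mass per unit area: PW = (1/g) Σ q̄ Δp, with q in kg/kg and Δp in Pa (1 kg/m² of water = 1 mm).
Layer 1000–790 hPa: Δp = 210 hPa = 21000 Pa, q̄ = 0.02 kg/kg → 0.02 × 21000 / 9.8 = 42.86 mm
Layer 790–650 hPa: Δp = 140 hPa = 14000 Pa, q̄ = 0.011 kg/kg → 0.011 × 14000 / 9.8 = 15.71 mm
Layer 650–200 hPa: Δp = 450 hPa = 45000 Pa, q̄ = 0.0026 kg/kg → 0.0026 × 45000 / 9.8 = 11.94 mm
PW = 42.86 + 15.71 + 11.94 = 70.51 ≈ 70.5 mm.
Rainfall = ε × PW = 0.56 × 70.5 = 39.5 mm.

PW ≈ 70.5 mm; rainfall ≈ 39.5 mm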